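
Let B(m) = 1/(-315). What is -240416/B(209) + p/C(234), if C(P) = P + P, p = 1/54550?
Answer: 1933368012576001/25529400 ≈ 7.5731e+7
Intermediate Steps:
p = 1/54550 ≈ 1.8332e-5
B(m) = -1/315
C(P) = 2*P
-240416/B(209) + p/C(234) = -240416/(-1/315) + 1/(54550*((2*234))) = -240416*(-315) + (1/54550)/468 = 75731040 + (1/54550)*(1/468) = 75731040 + 1/25529400 = 1933368012576001/25529400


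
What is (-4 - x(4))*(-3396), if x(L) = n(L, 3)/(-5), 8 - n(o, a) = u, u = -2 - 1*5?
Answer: 3396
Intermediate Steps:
u = -7 (u = -2 - 5 = -7)
n(o, a) = 15 (n(o, a) = 8 - 1*(-7) = 8 + 7 = 15)
x(L) = -3 (x(L) = 15/(-5) = 15*(-⅕) = -3)
(-4 - x(4))*(-3396) = (-4 - 1*(-3))*(-3396) = (-4 + 3)*(-3396) = -1*(-3396) = 3396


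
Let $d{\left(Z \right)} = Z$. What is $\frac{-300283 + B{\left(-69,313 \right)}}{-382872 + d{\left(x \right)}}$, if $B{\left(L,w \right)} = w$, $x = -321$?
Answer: $\frac{33330}{42577} \approx 0.78282$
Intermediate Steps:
$\frac{-300283 + B{\left(-69,313 \right)}}{-382872 + d{\left(x \right)}} = \frac{-300283 + 313}{-382872 - 321} = - \frac{299970}{-383193} = \left(-299970\right) \left(- \frac{1}{383193}\right) = \frac{33330}{42577}$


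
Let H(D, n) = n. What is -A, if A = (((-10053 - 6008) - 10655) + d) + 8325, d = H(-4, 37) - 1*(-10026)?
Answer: 8328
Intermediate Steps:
d = 10063 (d = 37 - 1*(-10026) = 37 + 10026 = 10063)
A = -8328 (A = (((-10053 - 6008) - 10655) + 10063) + 8325 = ((-16061 - 10655) + 10063) + 8325 = (-26716 + 10063) + 8325 = -16653 + 8325 = -8328)
-A = -1*(-8328) = 8328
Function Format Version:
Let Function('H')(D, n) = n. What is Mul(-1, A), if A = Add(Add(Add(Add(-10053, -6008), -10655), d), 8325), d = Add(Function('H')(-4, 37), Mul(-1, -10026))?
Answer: 8328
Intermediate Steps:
d = 10063 (d = Add(37, Mul(-1, -10026)) = Add(37, 10026) = 10063)
A = -8328 (A = Add(Add(Add(Add(-10053, -6008), -10655), 10063), 8325) = Add(Add(Add(-16061, -10655), 10063), 8325) = Add(Add(-26716, 10063), 8325) = Add(-16653, 8325) = -8328)
Mul(-1, A) = Mul(-1, -8328) = 8328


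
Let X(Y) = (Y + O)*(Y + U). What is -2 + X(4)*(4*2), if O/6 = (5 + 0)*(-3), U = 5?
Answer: -6194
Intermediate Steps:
O = -90 (O = 6*((5 + 0)*(-3)) = 6*(5*(-3)) = 6*(-15) = -90)
X(Y) = (-90 + Y)*(5 + Y) (X(Y) = (Y - 90)*(Y + 5) = (-90 + Y)*(5 + Y))
-2 + X(4)*(4*2) = -2 + (-450 + 4² - 85*4)*(4*2) = -2 + (-450 + 16 - 340)*8 = -2 - 774*8 = -2 - 6192 = -6194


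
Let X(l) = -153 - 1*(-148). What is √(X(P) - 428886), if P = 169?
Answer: I*√428891 ≈ 654.9*I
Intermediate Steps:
X(l) = -5 (X(l) = -153 + 148 = -5)
√(X(P) - 428886) = √(-5 - 428886) = √(-428891) = I*√428891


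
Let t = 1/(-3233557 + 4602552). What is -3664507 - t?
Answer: -5016691760466/1368995 ≈ -3.6645e+6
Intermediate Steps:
t = 1/1368995 ≈ 7.3046e-7
-3664507 - t = -3664507 - 1*1/1368995 = -3664507 - 1/1368995 = -5016691760466/1368995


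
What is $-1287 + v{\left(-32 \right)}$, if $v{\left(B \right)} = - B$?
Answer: $-1255$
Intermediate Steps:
$-1287 + v{\left(-32 \right)} = -1287 - -32 = -1287 + 32 = -1255$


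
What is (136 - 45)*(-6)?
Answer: -546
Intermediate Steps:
(136 - 45)*(-6) = 91*(-6) = -546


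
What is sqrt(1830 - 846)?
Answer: 2*sqrt(246) ≈ 31.369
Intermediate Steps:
sqrt(1830 - 846) = sqrt(984) = 2*sqrt(246)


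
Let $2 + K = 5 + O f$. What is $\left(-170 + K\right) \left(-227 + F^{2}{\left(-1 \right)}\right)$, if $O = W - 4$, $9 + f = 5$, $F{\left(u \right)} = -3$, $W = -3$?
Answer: $30302$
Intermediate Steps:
$f = -4$ ($f = -9 + 5 = -4$)
$O = -7$ ($O = -3 - 4 = -7$)
$K = 31$ ($K = -2 + \left(5 - -28\right) = -2 + \left(5 + 28\right) = -2 + 33 = 31$)
$\left(-170 + K\right) \left(-227 + F^{2}{\left(-1 \right)}\right) = \left(-170 + 31\right) \left(-227 + \left(-3\right)^{2}\right) = - 139 \left(-227 + 9\right) = \left(-139\right) \left(-218\right) = 30302$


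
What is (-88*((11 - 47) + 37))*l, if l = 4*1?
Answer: -352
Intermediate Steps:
l = 4
(-88*((11 - 47) + 37))*l = -88*((11 - 47) + 37)*4 = -88*(-36 + 37)*4 = -88*1*4 = -88*4 = -352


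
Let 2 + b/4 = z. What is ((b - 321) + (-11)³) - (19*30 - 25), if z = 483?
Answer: -273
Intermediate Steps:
b = 1924 (b = -8 + 4*483 = -8 + 1932 = 1924)
((b - 321) + (-11)³) - (19*30 - 25) = ((1924 - 321) + (-11)³) - (19*30 - 25) = (1603 - 1331) - (570 - 25) = 272 - 1*545 = 272 - 545 = -273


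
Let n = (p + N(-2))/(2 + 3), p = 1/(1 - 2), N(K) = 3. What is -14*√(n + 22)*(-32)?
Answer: 1792*√35/5 ≈ 2120.3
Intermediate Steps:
p = -1 (p = 1/(-1) = -1)
n = ⅖ (n = (-1 + 3)/(2 + 3) = 2/5 = 2*(⅕) = ⅖ ≈ 0.40000)
-14*√(n + 22)*(-32) = -14*√(⅖ + 22)*(-32) = -56*√35/5*(-32) = 1792*√35/5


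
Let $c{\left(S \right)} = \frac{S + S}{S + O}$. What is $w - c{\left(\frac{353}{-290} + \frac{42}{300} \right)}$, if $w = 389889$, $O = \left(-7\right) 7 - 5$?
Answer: $\frac{15568656097}{39931} \approx 3.8989 \cdot 10^{5}$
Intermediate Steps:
$O = -54$ ($O = -49 - 5 = -54$)
$c{\left(S \right)} = \frac{2 S}{-54 + S}$ ($c{\left(S \right)} = \frac{S + S}{S - 54} = \frac{2 S}{-54 + S}$)
$w - c{\left(\frac{353}{-290} + \frac{42}{300} \right)} = 389889 - \frac{2 \left(\frac{353}{-290} + \frac{42}{300}\right)}{-54 + \left(\frac{353}{-290} + \frac{42}{300}\right)} = 389889 - \frac{2 \left(353 \left(- \frac{1}{290}\right) + 42 \cdot \frac{1}{300}\right)}{-54 + \left(353 \left(- \frac{1}{290}\right) + 42 \cdot \frac{1}{300}\right)} = 389889 - \frac{2 \left(- \frac{353}{290} + \frac{7}{50}\right)}{-54 + \left(- \frac{353}{290} + \frac{7}{50}\right)} = 389889 - 2 \left(- \frac{781}{725}\right) \frac{1}{-54 - \frac{781}{725}} = 389889 - 2 \left(- \frac{781}{725}\right) \frac{1}{- \frac{39931}{725}} = 389889 - 2 \left(- \frac{781}{725}\right) \left(- \frac{725}{39931}\right) = 389889 - \frac{1562}{39931} = \frac{15568656097}{39931}$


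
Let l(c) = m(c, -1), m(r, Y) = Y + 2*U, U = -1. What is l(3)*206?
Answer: -618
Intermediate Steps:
m(r, Y) = -2 + Y (m(r, Y) = Y + 2*(-1) = Y - 2 = -2 + Y)
l(c) = -3 (l(c) = -2 - 1 = -3)
l(3)*206 = -3*206 = -618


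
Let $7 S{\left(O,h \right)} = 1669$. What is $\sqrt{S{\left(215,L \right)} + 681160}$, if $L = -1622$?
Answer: $\frac{\sqrt{33388523}}{7} \approx 825.47$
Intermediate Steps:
$S{\left(O,h \right)} = \frac{1669}{7}$ ($S{\left(O,h \right)} = \frac{1}{7} \cdot 1669 = \frac{1669}{7}$)
$\sqrt{S{\left(215,L \right)} + 681160} = \sqrt{\frac{1669}{7} + 681160} = \sqrt{\frac{4769789}{7}} = \frac{\sqrt{33388523}}{7}$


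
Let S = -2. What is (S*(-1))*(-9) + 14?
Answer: -4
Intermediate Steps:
(S*(-1))*(-9) + 14 = -2*(-1)*(-9) + 14 = 2*(-9) + 14 = -18 + 14 = -4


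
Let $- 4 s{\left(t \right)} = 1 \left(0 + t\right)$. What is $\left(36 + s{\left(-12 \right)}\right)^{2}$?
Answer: $1521$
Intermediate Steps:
$s{\left(t \right)} = - \frac{t}{4}$ ($s{\left(t \right)} = - \frac{1 \left(0 + t\right)}{4} = - \frac{1 t}{4} = - \frac{t}{4}$)
$\left(36 + s{\left(-12 \right)}\right)^{2} = \left(36 - -3\right)^{2} = \left(36 + 3\right)^{2} = 39^{2} = 1521$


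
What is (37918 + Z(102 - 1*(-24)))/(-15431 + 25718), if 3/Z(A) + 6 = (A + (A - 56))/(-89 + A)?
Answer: 985757/267462 ≈ 3.6856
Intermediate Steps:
Z(A) = 3/(-6 + (-56 + 2*A)/(-89 + A)) (Z(A) = 3/(-6 + (A + (A - 56))/(-89 + A)) = 3/(-6 + (A + (-56 + A))/(-89 + A)) = 3/(-6 + (-56 + 2*A)/(-89 + A)))
(37918 + Z(102 - 1*(-24)))/(-15431 + 25718) = (37918 + 3*(89 - (102 - 1*(-24)))/(2*(-239 + 2*(102 - 1*(-24)))))/(-15431 + 25718) = (37918 + 3*(89 - (102 + 24))/(2*(-239 + 2*(102 + 24))))/10287 = (37918 + 3*(89 - 1*126)/(2*(-239 + 2*126)))*(1/10287) = (37918 + 3*(89 - 126)/(2*(-239 + 252)))*(1/10287) = (37918 + (3/2)*(-37)/13)*(1/10287) = (37918 + (3/2)*(1/13)*(-37))*(1/10287) = (37918 - 111/26)*(1/10287) = (985757/26)*(1/10287) = 985757/267462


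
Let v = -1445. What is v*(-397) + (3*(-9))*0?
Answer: 573665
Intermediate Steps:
v*(-397) + (3*(-9))*0 = -1445*(-397) + (3*(-9))*0 = 573665 - 27*0 = 573665 + 0 = 573665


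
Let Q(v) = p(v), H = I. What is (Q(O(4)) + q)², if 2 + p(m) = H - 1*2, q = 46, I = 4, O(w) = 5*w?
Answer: 2116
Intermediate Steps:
H = 4
p(m) = 0 (p(m) = -2 + (4 - 1*2) = -2 + (4 - 2) = -2 + 2 = 0)
Q(v) = 0
(Q(O(4)) + q)² = (0 + 46)² = 46² = 2116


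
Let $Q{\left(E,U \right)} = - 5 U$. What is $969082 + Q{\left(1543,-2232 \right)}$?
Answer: $980242$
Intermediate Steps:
$969082 + Q{\left(1543,-2232 \right)} = 969082 - -11160 = 969082 + 11160 = 980242$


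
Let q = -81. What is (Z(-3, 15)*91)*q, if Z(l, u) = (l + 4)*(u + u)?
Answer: -221130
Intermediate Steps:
Z(l, u) = 2*u*(4 + l) (Z(l, u) = (4 + l)*(2*u) = 2*u*(4 + l))
(Z(-3, 15)*91)*q = ((2*15*(4 - 3))*91)*(-81) = ((2*15*1)*91)*(-81) = (30*91)*(-81) = 2730*(-81) = -221130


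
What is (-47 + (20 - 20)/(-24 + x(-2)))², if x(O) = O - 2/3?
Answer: 2209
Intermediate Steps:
x(O) = -⅔ + O (x(O) = O - 2*⅓ = O - ⅔ = -⅔ + O)
(-47 + (20 - 20)/(-24 + x(-2)))² = (-47 + (20 - 20)/(-24 + (-⅔ - 2)))² = (-47 + 0/(-24 - 8/3))² = (-47 + 0/(-80/3))² = (-47 + 0*(-3/80))² = (-47 + 0)² = (-47)² = 2209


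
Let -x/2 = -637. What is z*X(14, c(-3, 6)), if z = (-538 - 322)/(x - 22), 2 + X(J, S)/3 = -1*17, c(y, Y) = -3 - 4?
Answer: 12255/313 ≈ 39.153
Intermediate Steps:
c(y, Y) = -7
X(J, S) = -57 (X(J, S) = -6 + 3*(-1*17) = -6 + 3*(-17) = -6 - 51 = -57)
x = 1274 (x = -2*(-637) = 1274)
z = -215/313 (z = (-538 - 322)/(1274 - 22) = -860/1252 = -860*1/1252 = -215/313 ≈ -0.68690)
z*X(14, c(-3, 6)) = -215/313*(-57) = 12255/313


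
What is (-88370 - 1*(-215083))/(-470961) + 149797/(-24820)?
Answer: -73693561577/11689252020 ≈ -6.3044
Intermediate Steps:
(-88370 - 1*(-215083))/(-470961) + 149797/(-24820) = (-88370 + 215083)*(-1/470961) + 149797*(-1/24820) = 126713*(-1/470961) - 149797/24820 = -126713/470961 - 149797/24820 = -73693561577/11689252020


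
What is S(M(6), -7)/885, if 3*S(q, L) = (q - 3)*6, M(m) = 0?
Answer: -2/295 ≈ -0.0067797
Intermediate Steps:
S(q, L) = -6 + 2*q (S(q, L) = ((q - 3)*6)/3 = ((-3 + q)*6)/3 = (-18 + 6*q)/3 = -6 + 2*q)
S(M(6), -7)/885 = (-6 + 2*0)/885 = (-6 + 0)*(1/885) = -6*1/885 = -2/295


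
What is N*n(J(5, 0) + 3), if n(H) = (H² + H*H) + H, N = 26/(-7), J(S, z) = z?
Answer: -78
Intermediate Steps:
N = -26/7 (N = 26*(-⅐) = -26/7 ≈ -3.7143)
n(H) = H + 2*H² (n(H) = (H² + H²) + H = 2*H² + H = H + 2*H²)
N*n(J(5, 0) + 3) = -26*(0 + 3)*(1 + 2*(0 + 3))/7 = -78*(1 + 2*3)/7 = -78*(1 + 6)/7 = -78*7/7 = -26/7*21 = -78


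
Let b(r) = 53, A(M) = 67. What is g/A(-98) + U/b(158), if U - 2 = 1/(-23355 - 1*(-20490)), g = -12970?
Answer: -1969045807/10173615 ≈ -193.54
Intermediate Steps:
U = 5729/2865 (U = 2 + 1/(-23355 - 1*(-20490)) = 2 + 1/(-23355 + 20490) = 2 + 1/(-2865) = 2 - 1/2865 = 5729/2865 ≈ 1.9997)
g/A(-98) + U/b(158) = -12970/67 + (5729/2865)/53 = -12970*1/67 + (5729/2865)*(1/53) = -12970/67 + 5729/151845 = -1969045807/10173615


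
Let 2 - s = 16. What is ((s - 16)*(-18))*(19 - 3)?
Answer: 8640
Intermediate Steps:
s = -14 (s = 2 - 1*16 = 2 - 16 = -14)
((s - 16)*(-18))*(19 - 3) = ((-14 - 16)*(-18))*(19 - 3) = -30*(-18)*16 = 540*16 = 8640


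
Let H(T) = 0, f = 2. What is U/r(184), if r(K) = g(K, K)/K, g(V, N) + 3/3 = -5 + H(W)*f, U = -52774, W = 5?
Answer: 4855208/3 ≈ 1.6184e+6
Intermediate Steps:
g(V, N) = -6 (g(V, N) = -1 + (-5 + 0*2) = -1 + (-5 + 0) = -1 - 5 = -6)
r(K) = -6/K
U/r(184) = -52774/((-6/184)) = -52774/((-6*1/184)) = -52774/(-3/92) = -52774*(-92/3) = 4855208/3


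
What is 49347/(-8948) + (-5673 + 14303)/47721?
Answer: -2277666947/427007508 ≈ -5.3340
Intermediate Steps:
49347/(-8948) + (-5673 + 14303)/47721 = 49347*(-1/8948) + 8630*(1/47721) = -49347/8948 + 8630/47721 = -2277666947/427007508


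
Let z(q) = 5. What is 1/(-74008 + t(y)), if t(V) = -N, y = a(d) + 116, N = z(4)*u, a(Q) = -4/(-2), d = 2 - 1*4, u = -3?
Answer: -1/73993 ≈ -1.3515e-5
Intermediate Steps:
d = -2 (d = 2 - 4 = -2)
a(Q) = 2 (a(Q) = -4*(-1/2) = 2)
N = -15 (N = 5*(-3) = -15)
y = 118 (y = 2 + 116 = 118)
t(V) = 15 (t(V) = -1*(-15) = 15)
1/(-74008 + t(y)) = 1/(-74008 + 15) = 1/(-73993) = -1/73993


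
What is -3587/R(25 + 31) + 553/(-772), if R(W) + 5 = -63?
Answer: 20085/386 ≈ 52.034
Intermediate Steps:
R(W) = -68 (R(W) = -5 - 63 = -68)
-3587/R(25 + 31) + 553/(-772) = -3587/(-68) + 553/(-772) = -3587*(-1/68) + 553*(-1/772) = 211/4 - 553/772 = 20085/386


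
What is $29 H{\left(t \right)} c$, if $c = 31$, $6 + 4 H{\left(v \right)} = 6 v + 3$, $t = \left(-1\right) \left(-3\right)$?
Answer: $\frac{13485}{4} \approx 3371.3$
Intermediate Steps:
$t = 3$
$H{\left(v \right)} = - \frac{3}{4} + \frac{3 v}{2}$ ($H{\left(v \right)} = - \frac{3}{2} + \frac{6 v + 3}{4} = - \frac{3}{2} + \frac{3 + 6 v}{4} = - \frac{3}{2} + \left(\frac{3}{4} + \frac{3 v}{2}\right) = - \frac{3}{4} + \frac{3 v}{2}$)
$29 H{\left(t \right)} c = 29 \left(- \frac{3}{4} + \frac{3}{2} \cdot 3\right) 31 = 29 \left(- \frac{3}{4} + \frac{9}{2}\right) 31 = 29 \cdot \frac{15}{4} \cdot 31 = \frac{435}{4} \cdot 31 = \frac{13485}{4}$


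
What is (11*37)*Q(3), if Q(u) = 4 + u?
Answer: 2849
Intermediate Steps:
(11*37)*Q(3) = (11*37)*(4 + 3) = 407*7 = 2849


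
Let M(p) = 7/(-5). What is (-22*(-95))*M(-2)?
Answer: -2926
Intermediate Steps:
M(p) = -7/5 (M(p) = 7*(-⅕) = -7/5)
(-22*(-95))*M(-2) = -22*(-95)*(-7/5) = 2090*(-7/5) = -2926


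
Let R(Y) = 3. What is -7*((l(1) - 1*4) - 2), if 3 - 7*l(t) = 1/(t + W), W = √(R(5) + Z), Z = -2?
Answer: 79/2 ≈ 39.500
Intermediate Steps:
W = 1 (W = √(3 - 2) = √1 = 1)
l(t) = 3/7 - 1/(7*(1 + t)) (l(t) = 3/7 - 1/(7*(t + 1)) = 3/7 - 1/(7*(1 + t)))
-7*((l(1) - 1*4) - 2) = -7*(((2 + 3*1)/(7*(1 + 1)) - 1*4) - 2) = -7*(((⅐)*(2 + 3)/2 - 4) - 2) = -7*(((⅐)*(½)*5 - 4) - 2) = -7*((5/14 - 4) - 2) = -7*(-51/14 - 2) = -7*(-79/14) = 79/2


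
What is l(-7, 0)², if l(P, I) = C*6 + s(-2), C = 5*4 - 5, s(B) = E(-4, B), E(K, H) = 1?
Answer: 8281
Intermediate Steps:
s(B) = 1
C = 15 (C = 20 - 5 = 15)
l(P, I) = 91 (l(P, I) = 15*6 + 1 = 90 + 1 = 91)
l(-7, 0)² = 91² = 8281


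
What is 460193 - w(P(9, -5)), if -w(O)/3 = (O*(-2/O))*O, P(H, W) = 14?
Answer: 460109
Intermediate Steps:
w(O) = 6*O (w(O) = -3*O*(-2/O)*O = -(-6)*O = 6*O)
460193 - w(P(9, -5)) = 460193 - 6*14 = 460193 - 1*84 = 460193 - 84 = 460109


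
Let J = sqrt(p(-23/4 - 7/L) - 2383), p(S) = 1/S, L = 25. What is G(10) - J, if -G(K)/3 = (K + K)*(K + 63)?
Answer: -4380 - I*sqrt(96282283)/201 ≈ -4380.0 - 48.818*I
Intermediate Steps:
G(K) = -6*K*(63 + K) (G(K) = -3*(K + K)*(K + 63) = -3*2*K*(63 + K) = -6*K*(63 + K))
J = I*sqrt(96282283)/201 (J = sqrt(1/(-23/4 - 7/25) - 2383) = sqrt(1/(-603/100) - 2383) = sqrt(-100/603 - 2383) = sqrt(-1437049/603) = I*sqrt(96282283)/201 ≈ 48.818*I)
G(10) - J = -6*10*(63 + 10) - I*sqrt(96282283)/201 = -6*10*73 - I*sqrt(96282283)/201 = -4380 - I*sqrt(96282283)/201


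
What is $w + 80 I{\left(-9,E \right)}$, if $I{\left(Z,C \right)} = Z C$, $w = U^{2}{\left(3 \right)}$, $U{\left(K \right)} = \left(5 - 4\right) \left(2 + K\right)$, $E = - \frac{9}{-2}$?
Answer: $-3215$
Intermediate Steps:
$E = \frac{9}{2}$ ($E = \left(-9\right) \left(- \frac{1}{2}\right) = \frac{9}{2} \approx 4.5$)
$U{\left(K \right)} = 2 + K$ ($U{\left(K \right)} = 1 \left(2 + K\right) = 2 + K$)
$w = 25$ ($w = \left(2 + 3\right)^{2} = 5^{2} = 25$)
$I{\left(Z,C \right)} = C Z$
$w + 80 I{\left(-9,E \right)} = 25 + 80 \cdot \frac{9}{2} \left(-9\right) = 25 + 80 \left(- \frac{81}{2}\right) = 25 - 3240 = -3215$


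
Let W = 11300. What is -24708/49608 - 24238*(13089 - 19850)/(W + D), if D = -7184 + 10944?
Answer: 28225852553/2594085 ≈ 10881.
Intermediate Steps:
D = 3760
-24708/49608 - 24238*(13089 - 19850)/(W + D) = -24708/49608 - 24238*(13089 - 19850)/(11300 + 3760) = -24708*1/49608 - 24238/(15060/(-6761)) = -2059/4134 - 24238/(15060*(-1/6761)) = -2059/4134 - 24238/(-15060/6761) = -2059/4134 - 24238*(-6761/15060) = -2059/4134 + 81936559/7530 = 28225852553/2594085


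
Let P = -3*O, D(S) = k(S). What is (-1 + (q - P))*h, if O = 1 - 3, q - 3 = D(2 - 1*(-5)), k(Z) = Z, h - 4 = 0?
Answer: 12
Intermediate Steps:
h = 4 (h = 4 + 0 = 4)
D(S) = S
q = 10 (q = 3 + (2 - 1*(-5)) = 3 + (2 + 5) = 3 + 7 = 10)
O = -2
P = 6 (P = -3*(-2) = 6)
(-1 + (q - P))*h = (-1 + (10 - 1*6))*4 = (-1 + (10 - 6))*4 = (-1 + 4)*4 = 3*4 = 12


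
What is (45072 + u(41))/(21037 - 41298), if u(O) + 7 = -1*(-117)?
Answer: -45182/20261 ≈ -2.2300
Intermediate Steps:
u(O) = 110 (u(O) = -7 - 1*(-117) = -7 + 117 = 110)
(45072 + u(41))/(21037 - 41298) = (45072 + 110)/(21037 - 41298) = 45182/(-20261) = 45182*(-1/20261) = -45182/20261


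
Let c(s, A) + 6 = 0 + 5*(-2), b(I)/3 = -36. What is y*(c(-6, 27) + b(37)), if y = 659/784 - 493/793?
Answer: -4218325/155428 ≈ -27.140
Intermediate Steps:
b(I) = -108 (b(I) = 3*(-36) = -108)
c(s, A) = -16 (c(s, A) = -6 + (0 + 5*(-2)) = -6 + (0 - 10) = -6 - 10 = -16)
y = 136075/621712 (y = 659*(1/784) - 493*1/793 = 659/784 - 493/793 = 136075/621712 ≈ 0.21887)
y*(c(-6, 27) + b(37)) = 136075*(-16 - 108)/621712 = (136075/621712)*(-124) = -4218325/155428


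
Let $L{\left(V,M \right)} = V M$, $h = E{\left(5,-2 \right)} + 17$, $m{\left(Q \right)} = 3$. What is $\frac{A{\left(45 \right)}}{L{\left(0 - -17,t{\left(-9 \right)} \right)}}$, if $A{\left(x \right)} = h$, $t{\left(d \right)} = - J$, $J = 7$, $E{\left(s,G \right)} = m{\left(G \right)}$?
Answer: $- \frac{20}{119} \approx -0.16807$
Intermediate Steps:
$E{\left(s,G \right)} = 3$
$t{\left(d \right)} = -7$ ($t{\left(d \right)} = \left(-1\right) 7 = -7$)
$h = 20$ ($h = 3 + 17 = 20$)
$A{\left(x \right)} = 20$
$L{\left(V,M \right)} = M V$
$\frac{A{\left(45 \right)}}{L{\left(0 - -17,t{\left(-9 \right)} \right)}} = \frac{20}{\left(-7\right) \left(0 - -17\right)} = \frac{20}{\left(-7\right) \left(0 + 17\right)} = \frac{20}{\left(-7\right) 17} = \frac{20}{-119} = 20 \left(- \frac{1}{119}\right) = - \frac{20}{119}$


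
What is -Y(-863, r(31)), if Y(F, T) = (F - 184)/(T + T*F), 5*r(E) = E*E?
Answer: -5235/828382 ≈ -0.0063195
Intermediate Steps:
r(E) = E²/5 (r(E) = (E*E)/5 = E²/5)
Y(F, T) = (-184 + F)/(T + F*T)
-Y(-863, r(31)) = -(-184 - 863)/(((⅕)*31²)*(1 - 863)) = -(-1047)/(((⅕)*961)*(-862)) = -(-1)*(-1047)/(961/5*862) = -5*(-1)*(-1047)/(961*862) = -1*5235/828382 = -5235/828382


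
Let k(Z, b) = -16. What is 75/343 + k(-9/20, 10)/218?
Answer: 5431/37387 ≈ 0.14526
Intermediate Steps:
75/343 + k(-9/20, 10)/218 = 75/343 - 16/218 = 75*(1/343) - 16*1/218 = 75/343 - 8/109 = 5431/37387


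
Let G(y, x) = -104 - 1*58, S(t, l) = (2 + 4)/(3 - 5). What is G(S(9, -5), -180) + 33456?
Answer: 33294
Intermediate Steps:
S(t, l) = -3 (S(t, l) = 6/(-2) = 6*(-1/2) = -3)
G(y, x) = -162 (G(y, x) = -104 - 58 = -162)
G(S(9, -5), -180) + 33456 = -162 + 33456 = 33294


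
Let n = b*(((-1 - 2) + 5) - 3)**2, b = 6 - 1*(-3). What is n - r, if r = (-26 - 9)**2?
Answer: -1216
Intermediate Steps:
b = 9 (b = 6 + 3 = 9)
n = 9 (n = 9*(((-1 - 2) + 5) - 3)**2 = 9*((-3 + 5) - 3)**2 = 9*(2 - 3)**2 = 9*(-1)**2 = 9*1 = 9)
r = 1225 (r = (-35)**2 = 1225)
n - r = 9 - 1*1225 = 9 - 1225 = -1216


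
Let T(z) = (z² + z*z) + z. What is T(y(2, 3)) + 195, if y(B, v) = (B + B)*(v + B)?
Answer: 1015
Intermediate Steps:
y(B, v) = 2*B*(B + v) (y(B, v) = (2*B)*(B + v) = 2*B*(B + v))
T(z) = z + 2*z² (T(z) = (z² + z²) + z = 2*z² + z = z + 2*z²)
T(y(2, 3)) + 195 = (2*2*(2 + 3))*(1 + 2*(2*2*(2 + 3))) + 195 = (2*2*5)*(1 + 2*(2*2*5)) + 195 = 20*(1 + 2*20) + 195 = 20*(1 + 40) + 195 = 20*41 + 195 = 820 + 195 = 1015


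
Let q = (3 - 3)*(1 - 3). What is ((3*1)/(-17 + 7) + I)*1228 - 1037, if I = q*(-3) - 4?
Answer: -31587/5 ≈ -6317.4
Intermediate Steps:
q = 0 (q = 0*(-2) = 0)
I = -4 (I = 0*(-3) - 4 = 0 - 4 = -4)
((3*1)/(-17 + 7) + I)*1228 - 1037 = ((3*1)/(-17 + 7) - 4)*1228 - 1037 = (3/(-10) - 4)*1228 - 1037 = (-⅒*3 - 4)*1228 - 1037 = (-3/10 - 4)*1228 - 1037 = -43/10*1228 - 1037 = -26402/5 - 1037 = -31587/5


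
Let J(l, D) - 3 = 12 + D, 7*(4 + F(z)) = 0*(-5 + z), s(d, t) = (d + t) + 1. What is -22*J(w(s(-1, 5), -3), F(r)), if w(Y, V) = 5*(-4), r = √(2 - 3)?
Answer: -242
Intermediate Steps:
r = I (r = √(-1) = I ≈ 1.0*I)
s(d, t) = 1 + d + t
w(Y, V) = -20
F(z) = -4 (F(z) = -4 + (0*(-5 + z))/7 = -4 + (⅐)*0 = -4 + 0 = -4)
J(l, D) = 15 + D (J(l, D) = 3 + (12 + D) = 15 + D)
-22*J(w(s(-1, 5), -3), F(r)) = -22*(15 - 4) = -22*11 = -242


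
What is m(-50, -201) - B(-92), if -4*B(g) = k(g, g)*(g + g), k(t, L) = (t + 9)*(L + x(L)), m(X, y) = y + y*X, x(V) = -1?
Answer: -345225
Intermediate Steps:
m(X, y) = y + X*y
k(t, L) = (-1 + L)*(9 + t) (k(t, L) = (t + 9)*(L - 1) = (9 + t)*(-1 + L) = (-1 + L)*(9 + t))
B(g) = -g*(-9 + g**2 + 8*g)/2 (B(g) = -(-9 - g + 9*g + g*g)*(g + g)/4 = -(-9 - g + 9*g + g**2)*2*g/4 = -(-9 + g**2 + 8*g)*2*g/4 = -g*(-9 + g**2 + 8*g)/2)
m(-50, -201) - B(-92) = -201*(1 - 50) - (-92)*(9 - 1*(-92)**2 - 8*(-92))/2 = -201*(-49) - (-92)*(9 - 1*8464 + 736)/2 = 9849 - (-92)*(9 - 8464 + 736)/2 = 9849 - (-92)*(-7719)/2 = 9849 - 1*355074 = 9849 - 355074 = -345225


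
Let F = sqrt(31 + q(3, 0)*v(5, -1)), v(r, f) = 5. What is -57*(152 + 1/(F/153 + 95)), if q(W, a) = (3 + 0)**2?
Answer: -96344035509/11119271 + 918*sqrt(19)/11119271 ≈ -8664.6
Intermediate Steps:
q(W, a) = 9 (q(W, a) = 3**2 = 9)
F = 2*sqrt(19) (F = sqrt(31 + 9*5) = sqrt(31 + 45) = sqrt(76) = 2*sqrt(19) ≈ 8.7178)
-57*(152 + 1/(F/153 + 95)) = -57*(152 + 1/((2*sqrt(19))/153 + 95)) = -57*(152 + 1/((2*sqrt(19))*(1/153) + 95)) = -57*(152 + 1/(2*sqrt(19)/153 + 95)) = -57*(152 + 1/(95 + 2*sqrt(19)/153)) = -8664 - 57/(95 + 2*sqrt(19)/153)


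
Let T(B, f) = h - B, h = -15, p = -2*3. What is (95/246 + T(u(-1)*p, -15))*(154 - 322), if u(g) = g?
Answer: 141988/41 ≈ 3463.1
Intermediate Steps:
p = -6
T(B, f) = -15 - B
(95/246 + T(u(-1)*p, -15))*(154 - 322) = (95/246 + (-15 - (-1)*(-6)))*(154 - 322) = (95*(1/246) + (-15 - 1*6))*(-168) = (95/246 + (-15 - 6))*(-168) = (95/246 - 21)*(-168) = -5071/246*(-168) = 141988/41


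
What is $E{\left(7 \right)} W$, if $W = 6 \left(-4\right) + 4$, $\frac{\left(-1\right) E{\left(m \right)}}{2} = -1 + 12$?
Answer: $440$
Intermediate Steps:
$E{\left(m \right)} = -22$ ($E{\left(m \right)} = - 2 \left(-1 + 12\right) = \left(-2\right) 11 = -22$)
$W = -20$ ($W = -24 + 4 = -20$)
$E{\left(7 \right)} W = \left(-22\right) \left(-20\right) = 440$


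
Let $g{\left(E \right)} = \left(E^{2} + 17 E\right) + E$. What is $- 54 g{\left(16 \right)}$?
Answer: $-29376$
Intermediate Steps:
$g{\left(E \right)} = E^{2} + 18 E$
$- 54 g{\left(16 \right)} = - 54 \cdot 16 \left(18 + 16\right) = - 54 \cdot 16 \cdot 34 = \left(-54\right) 544 = -29376$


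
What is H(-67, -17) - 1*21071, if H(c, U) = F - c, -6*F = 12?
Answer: -21006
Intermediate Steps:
F = -2 (F = -⅙*12 = -2)
H(c, U) = -2 - c
H(-67, -17) - 1*21071 = (-2 - 1*(-67)) - 1*21071 = (-2 + 67) - 21071 = 65 - 21071 = -21006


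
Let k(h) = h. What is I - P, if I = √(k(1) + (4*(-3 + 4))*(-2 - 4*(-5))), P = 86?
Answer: -86 + √73 ≈ -77.456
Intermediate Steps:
I = √73 (I = √(1 + (4*(-3 + 4))*(-2 - 4*(-5))) = √(1 + (4*1)*(-2 + 20)) = √(1 + 4*18) = √(1 + 72) = √73 ≈ 8.5440)
I - P = √73 - 1*86 = √73 - 86 = -86 + √73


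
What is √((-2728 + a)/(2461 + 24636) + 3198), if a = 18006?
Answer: 2*√11982332663/3871 ≈ 56.556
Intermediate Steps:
√((-2728 + a)/(2461 + 24636) + 3198) = √((-2728 + 18006)/(2461 + 24636) + 3198) = √(15278/27097 + 3198) = √(86671484/27097) = 2*√11982332663/3871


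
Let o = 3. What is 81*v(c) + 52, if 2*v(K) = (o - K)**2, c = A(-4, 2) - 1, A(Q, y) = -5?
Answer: 6665/2 ≈ 3332.5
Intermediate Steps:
c = -6 (c = -5 - 1 = -6)
v(K) = (3 - K)**2/2
81*v(c) + 52 = 81*((-3 - 6)**2/2) + 52 = 81*((1/2)*(-9)**2) + 52 = 81*((1/2)*81) + 52 = 81*(81/2) + 52 = 6561/2 + 52 = 6665/2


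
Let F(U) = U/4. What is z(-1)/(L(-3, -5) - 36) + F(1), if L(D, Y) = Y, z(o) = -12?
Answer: 89/164 ≈ 0.54268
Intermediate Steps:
F(U) = U/4 (F(U) = U*(¼) = U/4)
z(-1)/(L(-3, -5) - 36) + F(1) = -12/(-5 - 36) + (¼)*1 = -12/(-41) + ¼ = -12*(-1/41) + ¼ = 12/41 + ¼ = 89/164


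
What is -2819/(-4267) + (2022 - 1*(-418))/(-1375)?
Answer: -1307071/1173425 ≈ -1.1139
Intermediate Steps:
-2819/(-4267) + (2022 - 1*(-418))/(-1375) = -2819*(-1/4267) + (2022 + 418)*(-1/1375) = 2819/4267 + 2440*(-1/1375) = 2819/4267 - 488/275 = -1307071/1173425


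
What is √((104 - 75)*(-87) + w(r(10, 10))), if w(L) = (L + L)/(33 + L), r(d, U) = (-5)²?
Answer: I*√2121118/29 ≈ 50.221*I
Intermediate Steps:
r(d, U) = 25
w(L) = 2*L/(33 + L) (w(L) = (2*L)/(33 + L) = 2*L/(33 + L))
√((104 - 75)*(-87) + w(r(10, 10))) = √((104 - 75)*(-87) + 2*25/(33 + 25)) = √(29*(-87) + 2*25/58) = √(-2523 + 2*25*(1/58)) = √(-2523 + 25/29) = √(-73142/29) = I*√2121118/29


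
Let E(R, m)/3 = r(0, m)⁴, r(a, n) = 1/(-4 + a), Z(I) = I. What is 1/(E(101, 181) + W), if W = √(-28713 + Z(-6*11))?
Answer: 256/628686851 - 65536*I*√28779/1886060553 ≈ 4.072e-7 - 0.0058947*I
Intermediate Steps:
E(R, m) = 3/256 (E(R, m) = 3*(1/(-4 + 0))⁴ = 3*(1/(-4))⁴ = 3*(-¼)⁴ = 3*(1/256) = 3/256)
W = I*√28779 (W = √(-28713 - 6*11) = √(-28713 - 66) = √(-28779) = I*√28779 ≈ 169.64*I)
1/(E(101, 181) + W) = 1/(3/256 + I*√28779)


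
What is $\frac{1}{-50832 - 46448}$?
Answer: $- \frac{1}{97280} \approx -1.028 \cdot 10^{-5}$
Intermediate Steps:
$\frac{1}{-50832 - 46448} = \frac{1}{-97280} = - \frac{1}{97280}$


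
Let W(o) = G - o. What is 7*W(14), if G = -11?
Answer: -175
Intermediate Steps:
W(o) = -11 - o
7*W(14) = 7*(-11 - 1*14) = 7*(-11 - 14) = 7*(-25) = -175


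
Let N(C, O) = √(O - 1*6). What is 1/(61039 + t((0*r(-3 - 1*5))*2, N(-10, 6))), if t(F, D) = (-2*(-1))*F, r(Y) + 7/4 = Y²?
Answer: 1/61039 ≈ 1.6383e-5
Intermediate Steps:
N(C, O) = √(-6 + O) (N(C, O) = √(O - 6) = √(-6 + O))
r(Y) = -7/4 + Y²
t(F, D) = 2*F
1/(61039 + t((0*r(-3 - 1*5))*2, N(-10, 6))) = 1/(61039 + 2*((0*(-7/4 + (-3 - 1*5)²))*2)) = 1/(61039 + 2*((0*(-7/4 + (-3 - 5)²))*2)) = 1/(61039 + 2*((0*(-7/4 + (-8)²))*2)) = 1/(61039 + 2*((0*(-7/4 + 64))*2)) = 1/(61039 + 2*((0*(249/4))*2)) = 1/(61039 + 2*(0*2)) = 1/(61039 + 2*0) = 1/(61039 + 0) = 1/61039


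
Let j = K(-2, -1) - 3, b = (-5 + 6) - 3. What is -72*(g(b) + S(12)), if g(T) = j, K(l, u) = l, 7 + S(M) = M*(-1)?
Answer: 1728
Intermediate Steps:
S(M) = -7 - M (S(M) = -7 + M*(-1) = -7 - M)
b = -2 (b = 1 - 3 = -2)
j = -5 (j = -2 - 3 = -5)
g(T) = -5
-72*(g(b) + S(12)) = -72*(-5 + (-7 - 1*12)) = -72*(-5 + (-7 - 12)) = -72*(-5 - 19) = -72*(-24) = 1728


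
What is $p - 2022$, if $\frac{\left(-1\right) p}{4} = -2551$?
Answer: $8182$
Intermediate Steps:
$p = 10204$ ($p = \left(-4\right) \left(-2551\right) = 10204$)
$p - 2022 = 10204 - 2022 = 8182$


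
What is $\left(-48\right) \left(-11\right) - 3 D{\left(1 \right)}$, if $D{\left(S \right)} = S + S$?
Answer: $522$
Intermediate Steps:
$D{\left(S \right)} = 2 S$
$\left(-48\right) \left(-11\right) - 3 D{\left(1 \right)} = \left(-48\right) \left(-11\right) - 3 \cdot 2 \cdot 1 = 528 - 6 = 522$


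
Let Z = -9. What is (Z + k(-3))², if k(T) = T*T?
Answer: 0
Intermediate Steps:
k(T) = T²
(Z + k(-3))² = (-9 + (-3)²)² = (-9 + 9)² = 0² = 0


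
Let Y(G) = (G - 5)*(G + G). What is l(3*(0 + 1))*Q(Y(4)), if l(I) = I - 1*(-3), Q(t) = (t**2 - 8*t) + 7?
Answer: 810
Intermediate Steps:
Y(G) = 2*G*(-5 + G) (Y(G) = (-5 + G)*(2*G) = 2*G*(-5 + G))
Q(t) = 7 + t**2 - 8*t
l(I) = 3 + I (l(I) = I + 3 = 3 + I)
l(3*(0 + 1))*Q(Y(4)) = (3 + 3*(0 + 1))*(7 + (2*4*(-5 + 4))**2 - 16*4*(-5 + 4)) = (3 + 3*1)*(7 + (2*4*(-1))**2 - 16*4*(-1)) = (3 + 3)*(7 + (-8)**2 - 8*(-8)) = 6*(7 + 64 + 64) = 6*135 = 810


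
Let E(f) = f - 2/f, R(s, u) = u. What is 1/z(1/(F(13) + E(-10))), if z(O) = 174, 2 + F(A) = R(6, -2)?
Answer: 1/174 ≈ 0.0057471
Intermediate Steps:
F(A) = -4 (F(A) = -2 - 2 = -4)
1/z(1/(F(13) + E(-10))) = 1/174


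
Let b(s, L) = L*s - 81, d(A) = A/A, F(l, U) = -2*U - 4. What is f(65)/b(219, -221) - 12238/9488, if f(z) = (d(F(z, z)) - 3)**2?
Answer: -4635439/3593580 ≈ -1.2899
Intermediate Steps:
F(l, U) = -4 - 2*U
d(A) = 1
b(s, L) = -81 + L*s
f(z) = 4 (f(z) = (1 - 3)**2 = (-2)**2 = 4)
f(65)/b(219, -221) - 12238/9488 = 4/(-81 - 221*219) - 12238/9488 = 4/(-81 - 48399) - 12238*1/9488 = 4/(-48480) - 6119/4744 = 4*(-1/48480) - 6119/4744 = -1/12120 - 6119/4744 = -4635439/3593580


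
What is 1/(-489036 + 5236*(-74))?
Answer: -1/876500 ≈ -1.1409e-6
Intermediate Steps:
1/(-489036 + 5236*(-74)) = 1/(-489036 - 387464) = 1/(-876500) = -1/876500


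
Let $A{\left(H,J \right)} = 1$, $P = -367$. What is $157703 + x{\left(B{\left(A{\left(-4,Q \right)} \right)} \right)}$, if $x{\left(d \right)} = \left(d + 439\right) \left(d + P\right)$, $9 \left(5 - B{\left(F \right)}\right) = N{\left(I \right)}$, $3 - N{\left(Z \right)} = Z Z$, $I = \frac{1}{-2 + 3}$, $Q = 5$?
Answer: $- \frac{246497}{81} \approx -3043.2$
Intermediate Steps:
$I = 1$ ($I = 1^{-1} = 1$)
$N{\left(Z \right)} = 3 - Z^{2}$ ($N{\left(Z \right)} = 3 - Z Z = 3 - Z^{2}$)
$B{\left(F \right)} = \frac{43}{9}$ ($B{\left(F \right)} = 5 - \frac{3 - 1^{2}}{9} = 5 - \frac{3 - 1}{9} = 5 - \frac{2}{9} = \frac{43}{9}$)
$x{\left(d \right)} = \left(-367 + d\right) \left(439 + d\right)$ ($x{\left(d \right)} = \left(d + 439\right) \left(d - 367\right) = \left(439 + d\right) \left(-367 + d\right) = \left(-367 + d\right) \left(439 + d\right)$)
$157703 + x{\left(B{\left(A{\left(-4,Q \right)} \right)} \right)} = 157703 + \left(-161113 + \left(\frac{43}{9}\right)^{2} + 72 \cdot \frac{43}{9}\right) = 157703 + \left(-161113 + \frac{1849}{81} + 344\right) = 157703 - \frac{13020440}{81} = - \frac{246497}{81}$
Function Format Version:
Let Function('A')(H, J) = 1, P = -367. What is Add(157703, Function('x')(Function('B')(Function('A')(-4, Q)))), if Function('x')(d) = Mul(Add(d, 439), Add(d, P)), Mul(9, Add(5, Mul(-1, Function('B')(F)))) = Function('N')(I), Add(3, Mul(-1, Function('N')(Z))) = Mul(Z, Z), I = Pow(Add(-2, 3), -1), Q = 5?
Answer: Rational(-246497, 81) ≈ -3043.2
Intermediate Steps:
I = 1 (I = Pow(1, -1) = 1)
Function('N')(Z) = Add(3, Mul(-1, Pow(Z, 2))) (Function('N')(Z) = Add(3, Mul(-1, Mul(Z, Z))) = Add(3, Mul(-1, Pow(Z, 2))))
Function('B')(F) = Rational(43, 9) (Function('B')(F) = Add(5, Mul(Rational(-1, 9), Add(3, Mul(-1, Pow(1, 2))))) = Add(5, Mul(Rational(-1, 9), Add(3, Mul(-1, 1)))) = Add(5, Mul(Rational(-1, 9), Add(3, -1))) = Add(5, Mul(Rational(-1, 9), 2)) = Add(5, Rational(-2, 9)) = Rational(43, 9))
Function('x')(d) = Mul(Add(-367, d), Add(439, d)) (Function('x')(d) = Mul(Add(d, 439), Add(d, -367)) = Mul(Add(439, d), Add(-367, d)) = Mul(Add(-367, d), Add(439, d)))
Add(157703, Function('x')(Function('B')(Function('A')(-4, Q)))) = Add(157703, Add(-161113, Pow(Rational(43, 9), 2), Mul(72, Rational(43, 9)))) = Add(157703, Add(-161113, Rational(1849, 81), 344)) = Add(157703, Rational(-13020440, 81)) = Rational(-246497, 81)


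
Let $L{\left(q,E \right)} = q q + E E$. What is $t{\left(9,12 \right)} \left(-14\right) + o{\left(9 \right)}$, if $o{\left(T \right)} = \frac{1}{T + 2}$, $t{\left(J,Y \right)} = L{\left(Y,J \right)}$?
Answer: $- \frac{34649}{11} \approx -3149.9$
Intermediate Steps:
$L{\left(q,E \right)} = E^{2} + q^{2}$ ($L{\left(q,E \right)} = q^{2} + E^{2} = E^{2} + q^{2}$)
$t{\left(J,Y \right)} = J^{2} + Y^{2}$
$o{\left(T \right)} = \frac{1}{2 + T}$
$t{\left(9,12 \right)} \left(-14\right) + o{\left(9 \right)} = \left(9^{2} + 12^{2}\right) \left(-14\right) + \frac{1}{2 + 9} = \left(81 + 144\right) \left(-14\right) + \frac{1}{11} = 225 \left(-14\right) + \frac{1}{11} = -3150 + \frac{1}{11} = - \frac{34649}{11}$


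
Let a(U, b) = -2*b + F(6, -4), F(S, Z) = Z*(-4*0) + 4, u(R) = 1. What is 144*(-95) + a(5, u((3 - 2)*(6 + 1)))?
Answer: -13678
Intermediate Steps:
F(S, Z) = 4 (F(S, Z) = Z*0 + 4 = 0 + 4 = 4)
a(U, b) = 4 - 2*b (a(U, b) = -2*b + 4 = 4 - 2*b)
144*(-95) + a(5, u((3 - 2)*(6 + 1))) = 144*(-95) + (4 - 2*1) = -13680 + (4 - 2) = -13680 + 2 = -13678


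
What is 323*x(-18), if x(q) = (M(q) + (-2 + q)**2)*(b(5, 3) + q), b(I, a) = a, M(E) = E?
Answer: -1850790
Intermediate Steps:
x(q) = (3 + q)*(q + (-2 + q)**2) (x(q) = (q + (-2 + q)**2)*(3 + q) = (3 + q)*(q + (-2 + q)**2))
323*x(-18) = 323*(12 + (-18)**3 - 5*(-18)) = 323*(12 - 5832 + 90) = 323*(-5730) = -1850790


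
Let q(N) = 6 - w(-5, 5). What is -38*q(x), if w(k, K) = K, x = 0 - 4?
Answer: -38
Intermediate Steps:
x = -4
q(N) = 1 (q(N) = 6 - 1*5 = 6 - 5 = 1)
-38*q(x) = -38*1 = -38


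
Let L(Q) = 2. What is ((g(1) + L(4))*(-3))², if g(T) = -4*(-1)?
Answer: 324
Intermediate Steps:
g(T) = 4
((g(1) + L(4))*(-3))² = ((4 + 2)*(-3))² = (6*(-3))² = (-18)² = 324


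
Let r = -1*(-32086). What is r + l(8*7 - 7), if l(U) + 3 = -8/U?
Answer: 1572059/49 ≈ 32083.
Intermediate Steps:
l(U) = -3 - 8/U
r = 32086
r + l(8*7 - 7) = 32086 + (-3 - 8/(8*7 - 7)) = 32086 + (-3 - 8/(56 - 7)) = 32086 + (-3 - 8/49) = 32086 - 155/49 = 1572059/49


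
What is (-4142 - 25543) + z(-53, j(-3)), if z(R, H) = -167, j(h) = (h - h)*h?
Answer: -29852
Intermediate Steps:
j(h) = 0 (j(h) = 0*h = 0)
(-4142 - 25543) + z(-53, j(-3)) = (-4142 - 25543) - 167 = -29685 - 167 = -29852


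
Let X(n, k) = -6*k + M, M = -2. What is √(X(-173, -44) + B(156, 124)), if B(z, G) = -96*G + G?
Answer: I*√11518 ≈ 107.32*I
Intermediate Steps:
B(z, G) = -95*G
X(n, k) = -2 - 6*k (X(n, k) = -6*k - 2 = -2 - 6*k)
√(X(-173, -44) + B(156, 124)) = √((-2 - 6*(-44)) - 95*124) = √((-2 + 264) - 11780) = √(262 - 11780) = √(-11518) = I*√11518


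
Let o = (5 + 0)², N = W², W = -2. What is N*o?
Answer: 100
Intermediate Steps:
N = 4 (N = (-2)² = 4)
o = 25 (o = 5² = 25)
N*o = 4*25 = 100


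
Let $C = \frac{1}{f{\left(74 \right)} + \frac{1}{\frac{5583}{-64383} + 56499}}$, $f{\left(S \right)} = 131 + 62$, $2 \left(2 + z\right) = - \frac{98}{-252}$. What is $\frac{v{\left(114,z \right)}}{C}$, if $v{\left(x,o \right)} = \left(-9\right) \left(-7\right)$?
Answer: $\frac{14743070673345}{1212523178} \approx 12159.0$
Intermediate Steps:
$z = - \frac{65}{36}$ ($z = -2 + \frac{\left(-98\right) \frac{1}{-252}}{2} = -2 + \frac{\left(-98\right) \left(- \frac{1}{252}\right)}{2} = -2 + \frac{1}{2} \cdot \frac{7}{18} = -2 + \frac{7}{36} = - \frac{65}{36} \approx -1.8056$)
$v{\left(x,o \right)} = 63$
$f{\left(S \right)} = 193$
$C = \frac{1212523178}{234016994815}$ ($C = \frac{1}{193 + \frac{1}{\frac{5583}{-64383} + 56499}} = \frac{1}{193 + \frac{1}{5583 \left(- \frac{1}{64383}\right) + 56499}} = \frac{1}{193 + \frac{1}{- \frac{1861}{21461} + 56499}} = \frac{1}{193 + \frac{1}{\frac{1212523178}{21461}}} = \frac{1}{193 + \frac{21461}{1212523178}} = \frac{1}{\frac{234016994815}{1212523178}} = \frac{1212523178}{234016994815} \approx 0.0051813$)
$\frac{v{\left(114,z \right)}}{C} = \frac{63}{\frac{1212523178}{234016994815}} = 63 \cdot \frac{234016994815}{1212523178} = \frac{14743070673345}{1212523178}$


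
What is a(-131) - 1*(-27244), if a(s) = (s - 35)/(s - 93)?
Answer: 3051411/112 ≈ 27245.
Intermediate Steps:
a(s) = (-35 + s)/(-93 + s)
a(-131) - 1*(-27244) = (-35 - 131)/(-93 - 131) - 1*(-27244) = -166/(-224) + 27244 = -1/224*(-166) + 27244 = 83/112 + 27244 = 3051411/112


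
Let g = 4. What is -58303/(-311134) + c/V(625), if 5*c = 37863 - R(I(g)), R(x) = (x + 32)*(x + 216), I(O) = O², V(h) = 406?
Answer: 2108508377/157900505 ≈ 13.353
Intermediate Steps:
R(x) = (32 + x)*(216 + x)
c = 26727/5 (c = (37863 - (6912 + (4²)² + 248*4²))/5 = (37863 - (6912 + 16² + 248*16))/5 = (37863 - (6912 + 256 + 3968))/5 = (37863 - 1*11136)/5 = (37863 - 11136)/5 = (⅕)*26727 = 26727/5 ≈ 5345.4)
-58303/(-311134) + c/V(625) = -58303/(-311134) + (26727/5)/406 = -58303*(-1/311134) + (26727/5)*(1/406) = 58303/311134 + 26727/2030 = 2108508377/157900505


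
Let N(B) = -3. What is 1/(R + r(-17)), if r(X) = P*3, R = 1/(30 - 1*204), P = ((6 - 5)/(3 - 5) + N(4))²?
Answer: 348/12787 ≈ 0.027215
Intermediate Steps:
P = 49/4 (P = ((6 - 5)/(3 - 5) - 3)² = (1/(-2) - 3)² = (1*(-½) - 3)² = (-½ - 3)² = (-7/2)² = 49/4 ≈ 12.250)
R = -1/174 (R = 1/(30 - 204) = 1/(-174) = -1/174 ≈ -0.0057471)
r(X) = 147/4 (r(X) = (49/4)*3 = 147/4)
1/(R + r(-17)) = 1/(-1/174 + 147/4) = 1/(12787/348) = 348/12787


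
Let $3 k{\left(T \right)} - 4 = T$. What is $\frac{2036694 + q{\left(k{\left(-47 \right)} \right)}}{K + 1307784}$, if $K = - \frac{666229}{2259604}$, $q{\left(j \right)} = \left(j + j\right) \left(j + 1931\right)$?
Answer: $\frac{40301723004584}{26595659621763} \approx 1.5154$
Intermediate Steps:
$k{\left(T \right)} = \frac{4}{3} + \frac{T}{3}$
$q{\left(j \right)} = 2 j \left(1931 + j\right)$
$K = - \frac{666229}{2259604}$ ($K = \left(-666229\right) \frac{1}{2259604} = - \frac{666229}{2259604} \approx -0.29484$)
$\frac{2036694 + q{\left(k{\left(-47 \right)} \right)}}{K + 1307784} = \frac{2036694 + 2 \left(\frac{4}{3} + \frac{1}{3} \left(-47\right)\right) \left(1931 + \left(\frac{4}{3} + \frac{1}{3} \left(-47\right)\right)\right)}{- \frac{666229}{2259604} + 1307784} = \frac{2036694 + 2 \left(\frac{4}{3} - \frac{47}{3}\right) \left(1931 + \left(\frac{4}{3} - \frac{47}{3}\right)\right)}{\frac{2955073291307}{2259604}} = \left(2036694 + 2 \left(- \frac{43}{3}\right) \left(1931 - \frac{43}{3}\right)\right) \frac{2259604}{2955073291307} = \left(2036694 + 2 \left(- \frac{43}{3}\right) \frac{5750}{3}\right) \frac{2259604}{2955073291307} = \left(2036694 - \frac{494500}{9}\right) \frac{2259604}{2955073291307} = \frac{17835746}{9} \cdot \frac{2259604}{2955073291307} = \frac{40301723004584}{26595659621763}$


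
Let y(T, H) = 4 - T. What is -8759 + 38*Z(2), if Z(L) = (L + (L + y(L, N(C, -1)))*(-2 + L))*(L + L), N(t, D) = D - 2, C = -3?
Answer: -8455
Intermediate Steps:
N(t, D) = -2 + D
Z(L) = 2*L*(-8 + 5*L) (Z(L) = (L + (L + (4 - L))*(-2 + L))*(L + L) = (L + 4*(-2 + L))*(2*L) = (L + (-8 + 4*L))*(2*L) = (-8 + 5*L)*(2*L) = 2*L*(-8 + 5*L))
-8759 + 38*Z(2) = -8759 + 38*(2*2*(-8 + 5*2)) = -8759 + 38*(2*2*(-8 + 10)) = -8759 + 38*(2*2*2) = -8759 + 38*8 = -8759 + 304 = -8455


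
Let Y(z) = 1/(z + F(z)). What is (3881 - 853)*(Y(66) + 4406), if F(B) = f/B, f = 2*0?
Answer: 440266658/33 ≈ 1.3341e+7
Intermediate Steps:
f = 0
F(B) = 0 (F(B) = 0/B = 0)
Y(z) = 1/z (Y(z) = 1/(z + 0) = 1/z)
(3881 - 853)*(Y(66) + 4406) = (3881 - 853)*(1/66 + 4406) = 3028*(1/66 + 4406) = 3028*(290797/66) = 440266658/33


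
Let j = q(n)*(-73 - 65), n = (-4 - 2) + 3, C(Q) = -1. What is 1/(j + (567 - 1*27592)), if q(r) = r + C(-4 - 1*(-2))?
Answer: -1/26473 ≈ -3.7774e-5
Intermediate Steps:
n = -3 (n = -6 + 3 = -3)
q(r) = -1 + r (q(r) = r - 1 = -1 + r)
j = 552 (j = (-1 - 3)*(-73 - 65) = -4*(-138) = 552)
1/(j + (567 - 1*27592)) = 1/(552 + (567 - 1*27592)) = 1/(552 + (567 - 27592)) = 1/(552 - 27025) = 1/(-26473) = -1/26473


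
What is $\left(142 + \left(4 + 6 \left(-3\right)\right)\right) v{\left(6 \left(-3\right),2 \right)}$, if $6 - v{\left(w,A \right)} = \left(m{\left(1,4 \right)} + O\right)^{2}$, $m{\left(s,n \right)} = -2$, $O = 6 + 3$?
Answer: $-5504$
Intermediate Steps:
$O = 9$
$v{\left(w,A \right)} = -43$ ($v{\left(w,A \right)} = 6 - \left(-2 + 9\right)^{2} = 6 - 7^{2} = 6 - 49 = -43$)
$\left(142 + \left(4 + 6 \left(-3\right)\right)\right) v{\left(6 \left(-3\right),2 \right)} = \left(142 + \left(4 + 6 \left(-3\right)\right)\right) \left(-43\right) = \left(142 + \left(4 - 18\right)\right) \left(-43\right) = \left(142 - 14\right) \left(-43\right) = 128 \left(-43\right) = -5504$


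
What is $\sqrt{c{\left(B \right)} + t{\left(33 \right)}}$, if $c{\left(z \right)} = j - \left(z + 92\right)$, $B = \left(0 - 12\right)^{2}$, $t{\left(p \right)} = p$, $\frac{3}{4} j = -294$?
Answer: $i \sqrt{595} \approx 24.393 i$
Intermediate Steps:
$j = -392$ ($j = \frac{4}{3} \left(-294\right) = -392$)
$B = 144$ ($B = \left(-12\right)^{2} = 144$)
$c{\left(z \right)} = -484 - z$ ($c{\left(z \right)} = -392 - \left(z + 92\right) = -392 - \left(92 + z\right) = -484 - z$)
$\sqrt{c{\left(B \right)} + t{\left(33 \right)}} = \sqrt{\left(-484 - 144\right) + 33} = \sqrt{-628 + 33} = \sqrt{-595} = i \sqrt{595}$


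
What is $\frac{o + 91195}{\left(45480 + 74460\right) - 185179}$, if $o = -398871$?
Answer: $\frac{307676}{65239} \approx 4.7161$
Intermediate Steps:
$\frac{o + 91195}{\left(45480 + 74460\right) - 185179} = \frac{-398871 + 91195}{\left(45480 + 74460\right) - 185179} = - \frac{307676}{119940 - 185179} = - \frac{307676}{-65239} = \left(-307676\right) \left(- \frac{1}{65239}\right) = \frac{307676}{65239}$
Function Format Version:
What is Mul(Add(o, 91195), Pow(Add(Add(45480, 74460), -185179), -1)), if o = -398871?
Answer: Rational(307676, 65239) ≈ 4.7161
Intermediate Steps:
Mul(Add(o, 91195), Pow(Add(Add(45480, 74460), -185179), -1)) = Mul(Add(-398871, 91195), Pow(Add(Add(45480, 74460), -185179), -1)) = Mul(-307676, Pow(Add(119940, -185179), -1)) = Mul(-307676, Pow(-65239, -1)) = Mul(-307676, Rational(-1, 65239)) = Rational(307676, 65239)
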